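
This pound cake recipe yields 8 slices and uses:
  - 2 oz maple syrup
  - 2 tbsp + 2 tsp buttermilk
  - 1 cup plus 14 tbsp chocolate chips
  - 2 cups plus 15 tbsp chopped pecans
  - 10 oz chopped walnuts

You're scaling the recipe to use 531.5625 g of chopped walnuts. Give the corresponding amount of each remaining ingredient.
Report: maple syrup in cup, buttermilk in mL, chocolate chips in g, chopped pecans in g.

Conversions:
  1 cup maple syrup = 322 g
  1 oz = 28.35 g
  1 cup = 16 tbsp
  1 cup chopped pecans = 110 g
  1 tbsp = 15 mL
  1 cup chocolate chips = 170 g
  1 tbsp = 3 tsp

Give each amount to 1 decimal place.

maple syrup: 0.3 cup; buttermilk: 75.0 mL; chocolate chips: 597.7 g; chopped pecans: 605.9 g

The original recipe has 283.5 g of chopped walnuts, so the scaling factor is 531.5625 ÷ 283.5 = 15/8 = 1.875.
maple syrup: 2 oz × 15/8 × 28.35 g/oz ÷ 322 g/cup ≈ 0.3 cup
buttermilk: (2 tbsp + 2 tsp = 8/3 tbsp) × 15/8 × 15 mL/tbsp = 75.0 mL
chocolate chips: (1 cup + 14 tbsp = 1.875 cup) × 15/8 × 170 g/cup ≈ 597.7 g
chopped pecans: (2 cup + 15 tbsp = 2.9375 cup) × 15/8 × 110 g/cup ≈ 605.9 g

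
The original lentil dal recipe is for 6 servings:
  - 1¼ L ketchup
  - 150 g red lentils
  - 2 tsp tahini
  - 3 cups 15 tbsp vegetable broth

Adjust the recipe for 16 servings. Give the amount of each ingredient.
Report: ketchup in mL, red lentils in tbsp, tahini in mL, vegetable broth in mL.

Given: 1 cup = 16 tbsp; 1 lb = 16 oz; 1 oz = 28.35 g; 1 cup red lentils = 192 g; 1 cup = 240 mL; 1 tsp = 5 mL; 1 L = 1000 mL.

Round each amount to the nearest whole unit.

Scaling factor: 16/6 = 8/3.
ketchup: 1.25 L × 8/3 × 1000 mL/L ≈ 3333 mL
red lentils: 150 g × 8/3 ÷ 192 g/cup × 16 tbsp/cup ≈ 33 tbsp
tahini: 2 tsp × 8/3 × 5 mL/tsp ≈ 27 mL
vegetable broth: (3 cup + 15 tbsp = 3.9375 cup) × 8/3 × 240 mL/cup = 2520 mL

ketchup: 3333 mL; red lentils: 33 tbsp; tahini: 27 mL; vegetable broth: 2520 mL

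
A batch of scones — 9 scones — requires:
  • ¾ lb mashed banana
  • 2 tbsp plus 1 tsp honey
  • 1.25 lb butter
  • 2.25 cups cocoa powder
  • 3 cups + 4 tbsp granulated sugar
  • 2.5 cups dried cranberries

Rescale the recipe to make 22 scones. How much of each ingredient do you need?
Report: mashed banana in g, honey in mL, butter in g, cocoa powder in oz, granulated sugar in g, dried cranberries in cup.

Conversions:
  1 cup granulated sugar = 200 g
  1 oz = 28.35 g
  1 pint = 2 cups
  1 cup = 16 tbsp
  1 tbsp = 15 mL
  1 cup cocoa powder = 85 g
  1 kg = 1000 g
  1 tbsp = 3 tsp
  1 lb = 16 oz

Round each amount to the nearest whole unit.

mashed banana: 832 g; honey: 86 mL; butter: 1386 g; cocoa powder: 16 oz; granulated sugar: 1589 g; dried cranberries: 6 cup

Scaling factor: 22/9.
mashed banana: 0.75 lb × 22/9 × 16 oz/lb × 28.35 g/oz ≈ 832 g
honey: (2 tbsp + 1 tsp = 7/3 tbsp) × 22/9 × 15 mL/tbsp ≈ 86 mL
butter: 1.25 lb × 22/9 × 16 oz/lb × 28.35 g/oz = 1386 g
cocoa powder: 2.25 cup × 22/9 × 85 g/cup ÷ 28.35 g/oz ≈ 16 oz
granulated sugar: (3 cup + 4 tbsp = 3.25 cup) × 22/9 × 200 g/cup ≈ 1589 g
dried cranberries: 2.5 cup × 22/9 ≈ 6 cup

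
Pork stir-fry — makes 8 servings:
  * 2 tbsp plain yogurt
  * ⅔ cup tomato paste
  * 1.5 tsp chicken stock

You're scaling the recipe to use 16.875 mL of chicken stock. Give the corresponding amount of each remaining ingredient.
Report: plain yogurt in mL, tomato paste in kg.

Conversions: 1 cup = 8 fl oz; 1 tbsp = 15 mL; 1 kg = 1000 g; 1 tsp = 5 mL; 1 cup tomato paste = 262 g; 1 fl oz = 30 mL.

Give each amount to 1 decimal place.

plain yogurt: 67.5 mL; tomato paste: 0.4 kg

The original recipe has 7.5 mL of chicken stock, so the scaling factor is 16.875 ÷ 7.5 = 9/4 = 2.25.
plain yogurt: 2 tbsp × 9/4 × 15 mL/tbsp = 67.5 mL
tomato paste: 2/3 cup × 9/4 × 262 g/cup ÷ 1000 g/kg ≈ 0.4 kg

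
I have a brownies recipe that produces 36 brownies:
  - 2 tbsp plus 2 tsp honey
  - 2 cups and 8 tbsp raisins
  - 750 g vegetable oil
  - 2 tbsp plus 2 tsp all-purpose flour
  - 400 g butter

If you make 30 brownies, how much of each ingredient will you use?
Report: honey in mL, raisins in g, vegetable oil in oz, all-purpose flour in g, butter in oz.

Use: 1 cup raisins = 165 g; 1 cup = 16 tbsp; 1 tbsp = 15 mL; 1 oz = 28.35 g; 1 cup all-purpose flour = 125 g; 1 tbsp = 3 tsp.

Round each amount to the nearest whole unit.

honey: 33 mL; raisins: 344 g; vegetable oil: 22 oz; all-purpose flour: 17 g; butter: 12 oz

Scaling factor: 30/36 = 5/6.
honey: (2 tbsp + 2 tsp = 8/3 tbsp) × 5/6 × 15 mL/tbsp ≈ 33 mL
raisins: (2 cup + 8 tbsp = 2.5 cup) × 5/6 × 165 g/cup ≈ 344 g
vegetable oil: 750 g × 5/6 ÷ 28.35 g/oz ≈ 22 oz
all-purpose flour: (2 tbsp + 2 tsp = 8/3 tbsp) × 5/6 ÷ 16 tbsp/cup × 125 g/cup ≈ 17 g
butter: 400 g × 5/6 ÷ 28.35 g/oz ≈ 12 oz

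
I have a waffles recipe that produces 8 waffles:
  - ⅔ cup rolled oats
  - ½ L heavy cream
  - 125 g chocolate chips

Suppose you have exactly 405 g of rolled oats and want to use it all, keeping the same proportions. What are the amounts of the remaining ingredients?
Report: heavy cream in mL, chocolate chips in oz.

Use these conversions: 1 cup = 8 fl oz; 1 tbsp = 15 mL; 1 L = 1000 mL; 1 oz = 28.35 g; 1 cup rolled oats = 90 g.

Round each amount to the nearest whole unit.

heavy cream: 3375 mL; chocolate chips: 30 oz

The original recipe has 60 g of rolled oats, so the scaling factor is 405 ÷ 60 = 27/4 = 6.75.
heavy cream: 0.5 L × 27/4 × 1000 mL/L = 3375 mL
chocolate chips: 125 g × 27/4 ÷ 28.35 g/oz ≈ 30 oz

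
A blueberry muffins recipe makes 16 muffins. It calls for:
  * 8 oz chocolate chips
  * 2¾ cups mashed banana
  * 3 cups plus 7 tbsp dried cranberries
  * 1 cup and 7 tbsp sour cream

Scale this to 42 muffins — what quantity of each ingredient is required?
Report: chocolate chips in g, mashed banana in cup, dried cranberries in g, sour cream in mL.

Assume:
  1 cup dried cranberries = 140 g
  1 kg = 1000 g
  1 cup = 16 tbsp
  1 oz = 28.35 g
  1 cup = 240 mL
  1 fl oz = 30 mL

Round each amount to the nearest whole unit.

chocolate chips: 595 g; mashed banana: 7 cup; dried cranberries: 1263 g; sour cream: 906 mL

Scaling factor: 42/16 = 21/8 = 2.625.
chocolate chips: 8 oz × 21/8 × 28.35 g/oz ≈ 595 g
mashed banana: 2.75 cup × 21/8 ≈ 7 cup
dried cranberries: (3 cup + 7 tbsp = 3.4375 cup) × 21/8 × 140 g/cup ≈ 1263 g
sour cream: (1 cup + 7 tbsp = 1.4375 cup) × 21/8 × 240 mL/cup ≈ 906 mL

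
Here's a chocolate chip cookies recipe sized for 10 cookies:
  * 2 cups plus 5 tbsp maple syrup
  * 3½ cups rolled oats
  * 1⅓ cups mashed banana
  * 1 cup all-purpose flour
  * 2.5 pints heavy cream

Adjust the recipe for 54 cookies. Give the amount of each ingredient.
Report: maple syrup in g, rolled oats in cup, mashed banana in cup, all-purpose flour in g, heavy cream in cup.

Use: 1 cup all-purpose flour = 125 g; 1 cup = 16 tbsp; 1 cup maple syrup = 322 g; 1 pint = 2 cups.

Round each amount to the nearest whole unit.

Scaling factor: 54/10 = 27/5 = 5.4.
maple syrup: (2 cup + 5 tbsp = 2.3125 cup) × 27/5 × 322 g/cup ≈ 4021 g
rolled oats: 3.5 cup × 27/5 ≈ 19 cup
mashed banana: 4/3 cup × 27/5 ≈ 7 cup
all-purpose flour: 1 cup × 27/5 × 125 g/cup = 675 g
heavy cream: 2.5 pint × 27/5 × 2 cup/pint = 27 cup

maple syrup: 4021 g; rolled oats: 19 cup; mashed banana: 7 cup; all-purpose flour: 675 g; heavy cream: 27 cup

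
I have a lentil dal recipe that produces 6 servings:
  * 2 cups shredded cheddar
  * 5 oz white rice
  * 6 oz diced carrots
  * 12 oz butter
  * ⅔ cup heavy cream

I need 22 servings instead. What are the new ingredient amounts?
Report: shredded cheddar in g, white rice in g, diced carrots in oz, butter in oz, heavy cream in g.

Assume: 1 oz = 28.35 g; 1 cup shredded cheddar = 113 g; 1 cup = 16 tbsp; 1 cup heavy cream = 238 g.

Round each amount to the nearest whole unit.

shredded cheddar: 829 g; white rice: 520 g; diced carrots: 22 oz; butter: 44 oz; heavy cream: 582 g

Scaling factor: 22/6 = 11/3.
shredded cheddar: 2 cup × 11/3 × 113 g/cup ≈ 829 g
white rice: 5 oz × 11/3 × 28.35 g/oz ≈ 520 g
diced carrots: 6 oz × 11/3 = 22 oz
butter: 12 oz × 11/3 = 44 oz
heavy cream: 2/3 cup × 11/3 × 238 g/cup ≈ 582 g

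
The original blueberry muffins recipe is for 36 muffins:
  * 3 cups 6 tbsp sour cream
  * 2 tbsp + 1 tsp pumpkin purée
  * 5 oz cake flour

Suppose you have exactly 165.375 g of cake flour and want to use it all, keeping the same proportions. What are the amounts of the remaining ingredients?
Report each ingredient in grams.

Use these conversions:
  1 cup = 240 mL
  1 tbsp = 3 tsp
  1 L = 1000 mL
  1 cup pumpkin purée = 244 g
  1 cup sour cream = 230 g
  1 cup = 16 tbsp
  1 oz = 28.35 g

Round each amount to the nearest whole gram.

The original recipe has 141.75 g of cake flour, so the scaling factor is 165.375 ÷ 141.75 = 7/6.
sour cream: (3 cup + 6 tbsp = 3.375 cup) × 7/6 × 230 g/cup ≈ 906 g
pumpkin purée: (2 tbsp + 1 tsp = 7/3 tbsp) × 7/6 ÷ 16 tbsp/cup × 244 g/cup ≈ 42 g

sour cream: 906 g; pumpkin purée: 42 g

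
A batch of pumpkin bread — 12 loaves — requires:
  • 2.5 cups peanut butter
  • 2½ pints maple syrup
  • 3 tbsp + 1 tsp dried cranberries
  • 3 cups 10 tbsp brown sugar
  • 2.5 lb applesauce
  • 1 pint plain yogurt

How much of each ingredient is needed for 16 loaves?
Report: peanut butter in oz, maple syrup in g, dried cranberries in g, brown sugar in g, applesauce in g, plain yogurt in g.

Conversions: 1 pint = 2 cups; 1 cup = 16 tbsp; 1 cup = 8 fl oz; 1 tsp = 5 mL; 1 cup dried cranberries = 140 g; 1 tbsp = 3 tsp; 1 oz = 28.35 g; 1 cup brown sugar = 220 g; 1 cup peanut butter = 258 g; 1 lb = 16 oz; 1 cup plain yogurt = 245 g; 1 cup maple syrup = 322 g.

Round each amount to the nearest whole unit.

Scaling factor: 16/12 = 4/3.
peanut butter: 2.5 cup × 4/3 × 258 g/cup ÷ 28.35 g/oz ≈ 30 oz
maple syrup: 2.5 pint × 4/3 × 2 cup/pint × 322 g/cup ≈ 2147 g
dried cranberries: (3 tbsp + 1 tsp = 10/3 tbsp) × 4/3 ÷ 16 tbsp/cup × 140 g/cup ≈ 39 g
brown sugar: (3 cup + 10 tbsp = 3.625 cup) × 4/3 × 220 g/cup ≈ 1063 g
applesauce: 2.5 lb × 4/3 × 16 oz/lb × 28.35 g/oz = 1512 g
plain yogurt: 1 pint × 4/3 × 2 cup/pint × 245 g/cup ≈ 653 g

peanut butter: 30 oz; maple syrup: 2147 g; dried cranberries: 39 g; brown sugar: 1063 g; applesauce: 1512 g; plain yogurt: 653 g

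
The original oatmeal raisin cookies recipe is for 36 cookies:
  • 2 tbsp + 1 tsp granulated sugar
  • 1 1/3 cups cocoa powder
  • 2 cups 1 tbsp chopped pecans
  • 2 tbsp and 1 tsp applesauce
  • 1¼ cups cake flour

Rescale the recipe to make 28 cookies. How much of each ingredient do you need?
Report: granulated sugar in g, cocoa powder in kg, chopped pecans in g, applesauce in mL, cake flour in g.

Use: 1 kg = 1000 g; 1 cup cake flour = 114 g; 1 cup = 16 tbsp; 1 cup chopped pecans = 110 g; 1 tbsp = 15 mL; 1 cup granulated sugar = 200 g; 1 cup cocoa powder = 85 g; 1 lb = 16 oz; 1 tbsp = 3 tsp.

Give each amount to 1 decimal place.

granulated sugar: 22.7 g; cocoa powder: 0.1 kg; chopped pecans: 176.5 g; applesauce: 27.2 mL; cake flour: 110.8 g

Scaling factor: 28/36 = 7/9.
granulated sugar: (2 tbsp + 1 tsp = 7/3 tbsp) × 7/9 ÷ 16 tbsp/cup × 200 g/cup ≈ 22.7 g
cocoa powder: 4/3 cup × 7/9 × 85 g/cup ÷ 1000 g/kg ≈ 0.1 kg
chopped pecans: (2 cup + 1 tbsp = 2.0625 cup) × 7/9 × 110 g/cup ≈ 176.5 g
applesauce: (2 tbsp + 1 tsp = 7/3 tbsp) × 7/9 × 15 mL/tbsp ≈ 27.2 mL
cake flour: 1.25 cup × 7/9 × 114 g/cup ≈ 110.8 g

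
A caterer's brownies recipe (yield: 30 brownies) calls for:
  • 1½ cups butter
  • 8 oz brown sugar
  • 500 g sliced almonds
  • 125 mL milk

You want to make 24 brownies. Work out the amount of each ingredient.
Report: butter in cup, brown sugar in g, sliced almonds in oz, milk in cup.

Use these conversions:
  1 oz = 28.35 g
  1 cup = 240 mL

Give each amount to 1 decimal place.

butter: 1.2 cup; brown sugar: 181.4 g; sliced almonds: 14.1 oz; milk: 0.4 cup

Scaling factor: 24/30 = 4/5 = 0.8.
butter: 1.5 cup × 4/5 = 1.2 cup
brown sugar: 8 oz × 4/5 × 28.35 g/oz ≈ 181.4 g
sliced almonds: 500 g × 4/5 ÷ 28.35 g/oz ≈ 14.1 oz
milk: 125 mL × 4/5 ÷ 240 mL/cup ≈ 0.4 cup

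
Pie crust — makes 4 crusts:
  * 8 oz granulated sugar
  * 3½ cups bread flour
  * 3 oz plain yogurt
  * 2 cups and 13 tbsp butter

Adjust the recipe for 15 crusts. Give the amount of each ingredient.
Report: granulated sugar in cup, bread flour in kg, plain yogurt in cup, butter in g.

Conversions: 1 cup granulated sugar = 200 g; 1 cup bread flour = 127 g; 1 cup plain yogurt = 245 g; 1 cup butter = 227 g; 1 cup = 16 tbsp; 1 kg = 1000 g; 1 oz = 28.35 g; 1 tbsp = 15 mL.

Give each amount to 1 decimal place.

Scaling factor: 15/4 = 3.75.
granulated sugar: 8 oz × 15/4 × 28.35 g/oz ÷ 200 g/cup ≈ 4.3 cup
bread flour: 3.5 cup × 15/4 × 127 g/cup ÷ 1000 g/kg ≈ 1.7 kg
plain yogurt: 3 oz × 15/4 × 28.35 g/oz ÷ 245 g/cup ≈ 1.3 cup
butter: (2 cup + 13 tbsp = 2.8125 cup) × 15/4 × 227 g/cup ≈ 2394.1 g

granulated sugar: 4.3 cup; bread flour: 1.7 kg; plain yogurt: 1.3 cup; butter: 2394.1 g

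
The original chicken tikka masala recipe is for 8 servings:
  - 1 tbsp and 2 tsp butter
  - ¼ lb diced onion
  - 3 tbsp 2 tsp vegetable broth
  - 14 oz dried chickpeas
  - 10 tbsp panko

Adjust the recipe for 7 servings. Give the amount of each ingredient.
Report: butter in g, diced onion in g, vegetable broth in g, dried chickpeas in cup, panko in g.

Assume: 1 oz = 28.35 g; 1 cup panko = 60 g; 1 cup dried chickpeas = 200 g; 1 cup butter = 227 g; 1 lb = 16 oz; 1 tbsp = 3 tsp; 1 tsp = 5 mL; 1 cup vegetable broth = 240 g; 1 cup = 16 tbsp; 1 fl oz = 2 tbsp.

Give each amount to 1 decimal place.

Scaling factor: 7/8 = 0.875.
butter: (1 tbsp + 2 tsp = 5/3 tbsp) × 7/8 ÷ 16 tbsp/cup × 227 g/cup ≈ 20.7 g
diced onion: 0.25 lb × 7/8 × 16 oz/lb × 28.35 g/oz ≈ 99.2 g
vegetable broth: (3 tbsp + 2 tsp = 11/3 tbsp) × 7/8 ÷ 16 tbsp/cup × 240 g/cup ≈ 48.1 g
dried chickpeas: 14 oz × 7/8 × 28.35 g/oz ÷ 200 g/cup ≈ 1.7 cup
panko: 10 tbsp × 7/8 ÷ 16 tbsp/cup × 60 g/cup ≈ 32.8 g

butter: 20.7 g; diced onion: 99.2 g; vegetable broth: 48.1 g; dried chickpeas: 1.7 cup; panko: 32.8 g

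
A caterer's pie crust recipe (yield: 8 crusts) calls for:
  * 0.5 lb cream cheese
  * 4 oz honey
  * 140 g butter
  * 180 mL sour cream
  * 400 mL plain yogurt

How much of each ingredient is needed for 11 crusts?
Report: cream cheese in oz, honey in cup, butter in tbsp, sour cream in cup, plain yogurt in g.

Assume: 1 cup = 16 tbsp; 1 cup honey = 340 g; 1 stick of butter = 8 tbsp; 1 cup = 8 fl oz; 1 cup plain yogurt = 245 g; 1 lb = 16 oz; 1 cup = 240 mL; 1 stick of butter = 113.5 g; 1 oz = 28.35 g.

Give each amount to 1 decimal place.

Scaling factor: 11/8 = 1.375.
cream cheese: 0.5 lb × 11/8 × 16 oz/lb = 11.0 oz
honey: 4 oz × 11/8 × 28.35 g/oz ÷ 340 g/cup ≈ 0.5 cup
butter: 140 g × 11/8 ÷ 113.5 g/stick × 8 tbsp/stick ≈ 13.6 tbsp
sour cream: 180 mL × 11/8 ÷ 240 mL/cup ≈ 1.0 cup
plain yogurt: 400 mL × 11/8 ÷ 240 mL/cup × 245 g/cup ≈ 561.5 g

cream cheese: 11.0 oz; honey: 0.5 cup; butter: 13.6 tbsp; sour cream: 1.0 cup; plain yogurt: 561.5 g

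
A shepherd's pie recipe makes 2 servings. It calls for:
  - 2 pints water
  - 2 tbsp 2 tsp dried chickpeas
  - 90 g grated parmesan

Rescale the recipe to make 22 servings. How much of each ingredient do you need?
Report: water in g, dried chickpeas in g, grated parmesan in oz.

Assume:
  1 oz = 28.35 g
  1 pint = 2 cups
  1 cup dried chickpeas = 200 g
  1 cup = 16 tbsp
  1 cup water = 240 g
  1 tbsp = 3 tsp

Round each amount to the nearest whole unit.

water: 10560 g; dried chickpeas: 367 g; grated parmesan: 35 oz

Scaling factor: 22/2 = 11.
water: 2 pint × 11 × 2 cup/pint × 240 g/cup = 10560 g
dried chickpeas: (2 tbsp + 2 tsp = 8/3 tbsp) × 11 ÷ 16 tbsp/cup × 200 g/cup ≈ 367 g
grated parmesan: 90 g × 11 ÷ 28.35 g/oz ≈ 35 oz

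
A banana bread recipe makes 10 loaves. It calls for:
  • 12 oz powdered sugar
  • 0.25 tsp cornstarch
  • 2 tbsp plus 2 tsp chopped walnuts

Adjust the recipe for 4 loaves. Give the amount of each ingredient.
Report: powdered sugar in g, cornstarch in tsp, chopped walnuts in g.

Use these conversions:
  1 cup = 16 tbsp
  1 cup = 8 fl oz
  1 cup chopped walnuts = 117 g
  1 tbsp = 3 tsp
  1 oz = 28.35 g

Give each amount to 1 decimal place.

powdered sugar: 136.1 g; cornstarch: 0.1 tsp; chopped walnuts: 7.8 g

Scaling factor: 4/10 = 2/5 = 0.4.
powdered sugar: 12 oz × 2/5 × 28.35 g/oz ≈ 136.1 g
cornstarch: 0.25 tsp × 2/5 = 0.1 tsp
chopped walnuts: (2 tbsp + 2 tsp = 8/3 tbsp) × 2/5 ÷ 16 tbsp/cup × 117 g/cup = 7.8 g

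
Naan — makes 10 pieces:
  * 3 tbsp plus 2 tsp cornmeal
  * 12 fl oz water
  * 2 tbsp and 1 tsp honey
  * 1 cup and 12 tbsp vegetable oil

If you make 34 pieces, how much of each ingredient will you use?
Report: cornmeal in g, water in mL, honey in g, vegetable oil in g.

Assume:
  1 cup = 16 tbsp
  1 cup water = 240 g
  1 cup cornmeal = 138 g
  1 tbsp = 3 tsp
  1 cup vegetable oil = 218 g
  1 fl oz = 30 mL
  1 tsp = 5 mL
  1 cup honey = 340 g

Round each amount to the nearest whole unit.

Scaling factor: 34/10 = 17/5 = 3.4.
cornmeal: (3 tbsp + 2 tsp = 11/3 tbsp) × 17/5 ÷ 16 tbsp/cup × 138 g/cup ≈ 108 g
water: 12 fl oz × 17/5 × 30 mL/fl oz = 1224 mL
honey: (2 tbsp + 1 tsp = 7/3 tbsp) × 17/5 ÷ 16 tbsp/cup × 340 g/cup ≈ 169 g
vegetable oil: (1 cup + 12 tbsp = 1.75 cup) × 17/5 × 218 g/cup ≈ 1297 g

cornmeal: 108 g; water: 1224 mL; honey: 169 g; vegetable oil: 1297 g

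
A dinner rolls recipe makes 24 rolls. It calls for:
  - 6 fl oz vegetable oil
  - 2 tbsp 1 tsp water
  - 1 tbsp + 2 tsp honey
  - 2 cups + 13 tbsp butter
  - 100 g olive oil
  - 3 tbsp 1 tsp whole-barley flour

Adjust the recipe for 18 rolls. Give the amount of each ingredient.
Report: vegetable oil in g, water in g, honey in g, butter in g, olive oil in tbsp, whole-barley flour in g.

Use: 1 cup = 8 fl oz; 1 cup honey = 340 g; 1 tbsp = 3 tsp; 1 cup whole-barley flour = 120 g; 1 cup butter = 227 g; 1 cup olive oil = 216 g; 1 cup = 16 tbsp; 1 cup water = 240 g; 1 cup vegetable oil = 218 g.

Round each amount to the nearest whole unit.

Scaling factor: 18/24 = 3/4 = 0.75.
vegetable oil: 6 fl oz × 3/4 ÷ 8 fl oz/cup × 218 g/cup ≈ 123 g
water: (2 tbsp + 1 tsp = 7/3 tbsp) × 3/4 ÷ 16 tbsp/cup × 240 g/cup ≈ 26 g
honey: (1 tbsp + 2 tsp = 5/3 tbsp) × 3/4 ÷ 16 tbsp/cup × 340 g/cup ≈ 27 g
butter: (2 cup + 13 tbsp = 2.8125 cup) × 3/4 × 227 g/cup ≈ 479 g
olive oil: 100 g × 3/4 ÷ 216 g/cup × 16 tbsp/cup ≈ 6 tbsp
whole-barley flour: (3 tbsp + 1 tsp = 10/3 tbsp) × 3/4 ÷ 16 tbsp/cup × 120 g/cup ≈ 19 g

vegetable oil: 123 g; water: 26 g; honey: 27 g; butter: 479 g; olive oil: 6 tbsp; whole-barley flour: 19 g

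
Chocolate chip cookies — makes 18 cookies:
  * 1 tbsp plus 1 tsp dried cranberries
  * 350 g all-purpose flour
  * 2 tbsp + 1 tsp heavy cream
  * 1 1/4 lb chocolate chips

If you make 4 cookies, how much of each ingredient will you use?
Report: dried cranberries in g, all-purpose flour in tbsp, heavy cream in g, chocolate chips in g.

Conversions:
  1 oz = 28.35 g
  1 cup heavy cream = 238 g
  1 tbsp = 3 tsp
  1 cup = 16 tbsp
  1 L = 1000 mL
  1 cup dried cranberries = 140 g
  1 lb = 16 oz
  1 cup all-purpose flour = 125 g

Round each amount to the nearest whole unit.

dried cranberries: 3 g; all-purpose flour: 10 tbsp; heavy cream: 8 g; chocolate chips: 126 g

Scaling factor: 4/18 = 2/9.
dried cranberries: (1 tbsp + 1 tsp = 4/3 tbsp) × 2/9 ÷ 16 tbsp/cup × 140 g/cup ≈ 3 g
all-purpose flour: 350 g × 2/9 ÷ 125 g/cup × 16 tbsp/cup ≈ 10 tbsp
heavy cream: (2 tbsp + 1 tsp = 7/3 tbsp) × 2/9 ÷ 16 tbsp/cup × 238 g/cup ≈ 8 g
chocolate chips: 1.25 lb × 2/9 × 16 oz/lb × 28.35 g/oz = 126 g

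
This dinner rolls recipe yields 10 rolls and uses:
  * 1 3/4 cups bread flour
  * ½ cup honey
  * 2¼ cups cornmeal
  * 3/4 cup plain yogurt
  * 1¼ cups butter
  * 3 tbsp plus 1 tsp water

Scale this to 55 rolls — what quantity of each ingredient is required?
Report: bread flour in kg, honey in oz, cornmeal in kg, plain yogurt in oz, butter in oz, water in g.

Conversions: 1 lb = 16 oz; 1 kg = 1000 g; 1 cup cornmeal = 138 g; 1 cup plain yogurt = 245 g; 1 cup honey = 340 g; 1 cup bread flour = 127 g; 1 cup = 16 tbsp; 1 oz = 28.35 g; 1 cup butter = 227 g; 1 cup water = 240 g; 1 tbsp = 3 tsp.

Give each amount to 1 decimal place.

Scaling factor: 55/10 = 11/2 = 5.5.
bread flour: 1.75 cup × 11/2 × 127 g/cup ÷ 1000 g/kg ≈ 1.2 kg
honey: 0.5 cup × 11/2 × 340 g/cup ÷ 28.35 g/oz ≈ 33.0 oz
cornmeal: 2.25 cup × 11/2 × 138 g/cup ÷ 1000 g/kg ≈ 1.7 kg
plain yogurt: 0.75 cup × 11/2 × 245 g/cup ÷ 28.35 g/oz ≈ 35.6 oz
butter: 1.25 cup × 11/2 × 227 g/cup ÷ 28.35 g/oz ≈ 55.0 oz
water: (3 tbsp + 1 tsp = 10/3 tbsp) × 11/2 ÷ 16 tbsp/cup × 240 g/cup = 275.0 g

bread flour: 1.2 kg; honey: 33.0 oz; cornmeal: 1.7 kg; plain yogurt: 35.6 oz; butter: 55.0 oz; water: 275.0 g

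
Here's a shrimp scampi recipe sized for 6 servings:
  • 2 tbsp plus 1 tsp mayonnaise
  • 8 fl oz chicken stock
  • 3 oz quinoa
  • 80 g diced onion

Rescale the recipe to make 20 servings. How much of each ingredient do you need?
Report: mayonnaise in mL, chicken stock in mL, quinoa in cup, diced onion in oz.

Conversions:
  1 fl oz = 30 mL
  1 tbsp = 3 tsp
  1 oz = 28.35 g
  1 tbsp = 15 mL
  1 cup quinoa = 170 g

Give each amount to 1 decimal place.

mayonnaise: 116.7 mL; chicken stock: 800.0 mL; quinoa: 1.7 cup; diced onion: 9.4 oz

Scaling factor: 20/6 = 10/3.
mayonnaise: (2 tbsp + 1 tsp = 7/3 tbsp) × 10/3 × 15 mL/tbsp ≈ 116.7 mL
chicken stock: 8 fl oz × 10/3 × 30 mL/fl oz = 800.0 mL
quinoa: 3 oz × 10/3 × 28.35 g/oz ÷ 170 g/cup ≈ 1.7 cup
diced onion: 80 g × 10/3 ÷ 28.35 g/oz ≈ 9.4 oz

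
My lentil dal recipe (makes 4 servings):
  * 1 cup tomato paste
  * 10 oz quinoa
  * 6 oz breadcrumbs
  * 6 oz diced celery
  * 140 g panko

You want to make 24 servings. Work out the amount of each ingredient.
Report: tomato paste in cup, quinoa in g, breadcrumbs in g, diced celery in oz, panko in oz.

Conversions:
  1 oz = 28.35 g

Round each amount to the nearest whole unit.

tomato paste: 6 cup; quinoa: 1701 g; breadcrumbs: 1021 g; diced celery: 36 oz; panko: 30 oz

Scaling factor: 24/4 = 6.
tomato paste: 1 cup × 6 = 6 cup
quinoa: 10 oz × 6 × 28.35 g/oz = 1701 g
breadcrumbs: 6 oz × 6 × 28.35 g/oz ≈ 1021 g
diced celery: 6 oz × 6 = 36 oz
panko: 140 g × 6 ÷ 28.35 g/oz ≈ 30 oz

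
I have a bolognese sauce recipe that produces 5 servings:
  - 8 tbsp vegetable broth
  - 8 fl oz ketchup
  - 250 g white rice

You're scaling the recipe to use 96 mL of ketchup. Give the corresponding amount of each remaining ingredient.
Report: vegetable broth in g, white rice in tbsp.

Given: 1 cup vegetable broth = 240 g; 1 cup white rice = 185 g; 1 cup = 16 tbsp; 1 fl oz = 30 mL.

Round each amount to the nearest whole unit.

vegetable broth: 48 g; white rice: 9 tbsp

The original recipe has 240 mL of ketchup, so the scaling factor is 96 ÷ 240 = 2/5 = 0.4.
vegetable broth: 8 tbsp × 2/5 ÷ 16 tbsp/cup × 240 g/cup = 48 g
white rice: 250 g × 2/5 ÷ 185 g/cup × 16 tbsp/cup ≈ 9 tbsp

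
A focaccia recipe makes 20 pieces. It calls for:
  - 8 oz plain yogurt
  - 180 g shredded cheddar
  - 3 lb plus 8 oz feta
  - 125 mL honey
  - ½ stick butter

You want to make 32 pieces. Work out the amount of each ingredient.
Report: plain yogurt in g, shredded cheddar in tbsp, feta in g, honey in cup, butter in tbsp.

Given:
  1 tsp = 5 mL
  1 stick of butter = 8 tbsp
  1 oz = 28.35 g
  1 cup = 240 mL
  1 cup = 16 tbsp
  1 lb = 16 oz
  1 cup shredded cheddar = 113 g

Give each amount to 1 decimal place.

plain yogurt: 362.9 g; shredded cheddar: 40.8 tbsp; feta: 2540.2 g; honey: 0.8 cup; butter: 6.4 tbsp

Scaling factor: 32/20 = 8/5 = 1.6.
plain yogurt: 8 oz × 8/5 × 28.35 g/oz ≈ 362.9 g
shredded cheddar: 180 g × 8/5 ÷ 113 g/cup × 16 tbsp/cup ≈ 40.8 tbsp
feta: (3 lb + 8 oz = 3.5 lb) × 8/5 × 16 oz/lb × 28.35 g/oz ≈ 2540.2 g
honey: 125 mL × 8/5 ÷ 240 mL/cup ≈ 0.8 cup
butter: 0.5 stick × 8/5 × 8 tbsp/stick = 6.4 tbsp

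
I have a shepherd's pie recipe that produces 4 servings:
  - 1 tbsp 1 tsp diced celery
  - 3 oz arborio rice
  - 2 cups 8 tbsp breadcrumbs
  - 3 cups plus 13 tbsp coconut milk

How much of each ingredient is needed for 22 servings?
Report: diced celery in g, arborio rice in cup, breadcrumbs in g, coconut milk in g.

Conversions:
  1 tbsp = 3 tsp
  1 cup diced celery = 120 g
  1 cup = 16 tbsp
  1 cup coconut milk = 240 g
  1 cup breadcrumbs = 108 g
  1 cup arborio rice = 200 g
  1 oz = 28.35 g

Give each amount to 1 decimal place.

diced celery: 55.0 g; arborio rice: 2.3 cup; breadcrumbs: 1485.0 g; coconut milk: 5032.5 g

Scaling factor: 22/4 = 11/2 = 5.5.
diced celery: (1 tbsp + 1 tsp = 4/3 tbsp) × 11/2 ÷ 16 tbsp/cup × 120 g/cup = 55.0 g
arborio rice: 3 oz × 11/2 × 28.35 g/oz ÷ 200 g/cup ≈ 2.3 cup
breadcrumbs: (2 cup + 8 tbsp = 2.5 cup) × 11/2 × 108 g/cup = 1485.0 g
coconut milk: (3 cup + 13 tbsp = 3.8125 cup) × 11/2 × 240 g/cup = 5032.5 g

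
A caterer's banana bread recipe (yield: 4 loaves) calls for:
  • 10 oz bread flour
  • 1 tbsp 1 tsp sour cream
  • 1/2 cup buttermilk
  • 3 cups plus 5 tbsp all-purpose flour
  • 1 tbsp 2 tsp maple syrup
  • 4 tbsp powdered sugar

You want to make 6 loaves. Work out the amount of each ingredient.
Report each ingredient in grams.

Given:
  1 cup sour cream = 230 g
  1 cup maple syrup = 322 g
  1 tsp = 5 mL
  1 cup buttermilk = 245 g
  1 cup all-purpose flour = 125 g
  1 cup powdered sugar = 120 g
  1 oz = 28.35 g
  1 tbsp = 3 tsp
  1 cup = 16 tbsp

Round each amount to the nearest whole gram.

bread flour: 425 g; sour cream: 29 g; buttermilk: 184 g; all-purpose flour: 621 g; maple syrup: 50 g; powdered sugar: 45 g

Scaling factor: 6/4 = 3/2 = 1.5.
bread flour: 10 oz × 3/2 × 28.35 g/oz ≈ 425 g
sour cream: (1 tbsp + 1 tsp = 4/3 tbsp) × 3/2 ÷ 16 tbsp/cup × 230 g/cup ≈ 29 g
buttermilk: 0.5 cup × 3/2 × 245 g/cup ≈ 184 g
all-purpose flour: (3 cup + 5 tbsp = 3.3125 cup) × 3/2 × 125 g/cup ≈ 621 g
maple syrup: (1 tbsp + 2 tsp = 5/3 tbsp) × 3/2 ÷ 16 tbsp/cup × 322 g/cup ≈ 50 g
powdered sugar: 4 tbsp × 3/2 ÷ 16 tbsp/cup × 120 g/cup = 45 g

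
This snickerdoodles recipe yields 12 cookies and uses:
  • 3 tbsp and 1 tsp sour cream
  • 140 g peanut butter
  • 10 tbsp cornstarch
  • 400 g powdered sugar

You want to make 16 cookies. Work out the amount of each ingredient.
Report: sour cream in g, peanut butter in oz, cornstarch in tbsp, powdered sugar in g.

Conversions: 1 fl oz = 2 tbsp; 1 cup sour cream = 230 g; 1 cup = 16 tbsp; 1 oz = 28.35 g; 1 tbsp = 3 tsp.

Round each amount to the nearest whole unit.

Scaling factor: 16/12 = 4/3.
sour cream: (3 tbsp + 1 tsp = 10/3 tbsp) × 4/3 ÷ 16 tbsp/cup × 230 g/cup ≈ 64 g
peanut butter: 140 g × 4/3 ÷ 28.35 g/oz ≈ 7 oz
cornstarch: 10 tbsp × 4/3 ≈ 13 tbsp
powdered sugar: 400 g × 4/3 ≈ 533 g

sour cream: 64 g; peanut butter: 7 oz; cornstarch: 13 tbsp; powdered sugar: 533 g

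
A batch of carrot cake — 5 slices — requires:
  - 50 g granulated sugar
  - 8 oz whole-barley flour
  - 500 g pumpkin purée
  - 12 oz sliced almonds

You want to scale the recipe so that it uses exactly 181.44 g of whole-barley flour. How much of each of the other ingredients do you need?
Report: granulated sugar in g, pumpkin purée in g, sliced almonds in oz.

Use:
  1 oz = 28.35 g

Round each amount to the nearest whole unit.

granulated sugar: 40 g; pumpkin purée: 400 g; sliced almonds: 10 oz

The original recipe has 226.8 g of whole-barley flour, so the scaling factor is 181.44 ÷ 226.8 = 4/5 = 0.8.
granulated sugar: 50 g × 4/5 = 40 g
pumpkin purée: 500 g × 4/5 = 400 g
sliced almonds: 12 oz × 4/5 ≈ 10 oz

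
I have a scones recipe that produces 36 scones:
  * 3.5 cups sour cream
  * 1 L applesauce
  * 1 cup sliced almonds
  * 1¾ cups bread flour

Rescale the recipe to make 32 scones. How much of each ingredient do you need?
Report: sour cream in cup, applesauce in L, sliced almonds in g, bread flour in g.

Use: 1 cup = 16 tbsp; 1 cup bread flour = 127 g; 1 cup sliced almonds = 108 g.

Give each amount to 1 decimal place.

Scaling factor: 32/36 = 8/9.
sour cream: 3.5 cup × 8/9 ≈ 3.1 cup
applesauce: 1 L × 8/9 ≈ 0.9 L
sliced almonds: 1 cup × 8/9 × 108 g/cup = 96.0 g
bread flour: 1.75 cup × 8/9 × 127 g/cup ≈ 197.6 g

sour cream: 3.1 cup; applesauce: 0.9 L; sliced almonds: 96.0 g; bread flour: 197.6 g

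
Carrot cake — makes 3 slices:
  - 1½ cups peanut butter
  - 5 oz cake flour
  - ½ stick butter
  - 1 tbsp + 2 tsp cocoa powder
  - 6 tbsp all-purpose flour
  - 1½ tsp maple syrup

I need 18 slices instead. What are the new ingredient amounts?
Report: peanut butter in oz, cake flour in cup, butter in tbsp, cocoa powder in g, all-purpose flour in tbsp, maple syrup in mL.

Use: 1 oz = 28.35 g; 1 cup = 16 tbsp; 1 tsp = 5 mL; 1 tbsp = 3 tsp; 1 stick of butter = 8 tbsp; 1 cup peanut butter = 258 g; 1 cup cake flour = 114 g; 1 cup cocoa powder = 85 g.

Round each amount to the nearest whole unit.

Scaling factor: 18/3 = 6.
peanut butter: 1.5 cup × 6 × 258 g/cup ÷ 28.35 g/oz ≈ 82 oz
cake flour: 5 oz × 6 × 28.35 g/oz ÷ 114 g/cup ≈ 7 cup
butter: 0.5 stick × 6 × 8 tbsp/stick = 24 tbsp
cocoa powder: (1 tbsp + 2 tsp = 5/3 tbsp) × 6 ÷ 16 tbsp/cup × 85 g/cup ≈ 53 g
all-purpose flour: 6 tbsp × 6 = 36 tbsp
maple syrup: 1.5 tsp × 6 × 5 mL/tsp = 45 mL

peanut butter: 82 oz; cake flour: 7 cup; butter: 24 tbsp; cocoa powder: 53 g; all-purpose flour: 36 tbsp; maple syrup: 45 mL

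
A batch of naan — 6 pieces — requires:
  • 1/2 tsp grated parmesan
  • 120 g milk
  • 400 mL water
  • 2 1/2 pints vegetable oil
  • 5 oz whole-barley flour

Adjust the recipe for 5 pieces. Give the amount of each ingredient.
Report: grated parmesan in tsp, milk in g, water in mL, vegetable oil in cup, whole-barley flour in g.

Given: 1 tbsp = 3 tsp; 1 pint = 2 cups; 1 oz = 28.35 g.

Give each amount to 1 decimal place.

Scaling factor: 5/6.
grated parmesan: 0.5 tsp × 5/6 ≈ 0.4 tsp
milk: 120 g × 5/6 = 100.0 g
water: 400 mL × 5/6 ≈ 333.3 mL
vegetable oil: 2.5 pint × 5/6 × 2 cup/pint ≈ 4.2 cup
whole-barley flour: 5 oz × 5/6 × 28.35 g/oz ≈ 118.1 g

grated parmesan: 0.4 tsp; milk: 100.0 g; water: 333.3 mL; vegetable oil: 4.2 cup; whole-barley flour: 118.1 g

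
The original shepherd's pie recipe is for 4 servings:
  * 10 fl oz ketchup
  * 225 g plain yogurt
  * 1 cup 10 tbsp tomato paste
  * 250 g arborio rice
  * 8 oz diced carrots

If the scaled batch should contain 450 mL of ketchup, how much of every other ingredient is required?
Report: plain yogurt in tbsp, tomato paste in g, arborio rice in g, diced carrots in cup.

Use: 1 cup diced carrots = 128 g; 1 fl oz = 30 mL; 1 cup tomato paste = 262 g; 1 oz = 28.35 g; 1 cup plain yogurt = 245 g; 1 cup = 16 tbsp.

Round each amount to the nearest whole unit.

The original recipe has 300 mL of ketchup, so the scaling factor is 450 ÷ 300 = 3/2 = 1.5.
plain yogurt: 225 g × 3/2 ÷ 245 g/cup × 16 tbsp/cup ≈ 22 tbsp
tomato paste: (1 cup + 10 tbsp = 1.625 cup) × 3/2 × 262 g/cup ≈ 639 g
arborio rice: 250 g × 3/2 = 375 g
diced carrots: 8 oz × 3/2 × 28.35 g/oz ÷ 128 g/cup ≈ 3 cup

plain yogurt: 22 tbsp; tomato paste: 639 g; arborio rice: 375 g; diced carrots: 3 cup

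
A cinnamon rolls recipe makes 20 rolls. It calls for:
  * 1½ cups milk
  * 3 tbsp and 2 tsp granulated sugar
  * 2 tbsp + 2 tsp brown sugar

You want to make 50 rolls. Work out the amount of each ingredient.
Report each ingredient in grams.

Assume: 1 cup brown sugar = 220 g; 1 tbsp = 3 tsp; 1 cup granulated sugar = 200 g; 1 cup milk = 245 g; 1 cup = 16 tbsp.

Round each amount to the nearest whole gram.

milk: 919 g; granulated sugar: 115 g; brown sugar: 92 g

Scaling factor: 50/20 = 5/2 = 2.5.
milk: 1.5 cup × 5/2 × 245 g/cup ≈ 919 g
granulated sugar: (3 tbsp + 2 tsp = 11/3 tbsp) × 5/2 ÷ 16 tbsp/cup × 200 g/cup ≈ 115 g
brown sugar: (2 tbsp + 2 tsp = 8/3 tbsp) × 5/2 ÷ 16 tbsp/cup × 220 g/cup ≈ 92 g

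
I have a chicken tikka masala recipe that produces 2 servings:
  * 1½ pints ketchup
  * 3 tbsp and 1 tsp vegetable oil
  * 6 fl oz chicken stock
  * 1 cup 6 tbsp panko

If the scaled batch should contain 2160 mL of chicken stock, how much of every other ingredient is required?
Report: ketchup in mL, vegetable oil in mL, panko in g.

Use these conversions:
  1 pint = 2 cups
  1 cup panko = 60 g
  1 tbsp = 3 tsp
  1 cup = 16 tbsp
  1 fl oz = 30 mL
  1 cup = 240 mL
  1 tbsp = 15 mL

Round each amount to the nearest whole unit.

ketchup: 8640 mL; vegetable oil: 600 mL; panko: 990 g

The original recipe has 180 mL of chicken stock, so the scaling factor is 2160 ÷ 180 = 12.
ketchup: 1.5 pint × 12 × 2 cup/pint × 240 mL/cup = 8640 mL
vegetable oil: (3 tbsp + 1 tsp = 10/3 tbsp) × 12 × 15 mL/tbsp = 600 mL
panko: (1 cup + 6 tbsp = 1.375 cup) × 12 × 60 g/cup = 990 g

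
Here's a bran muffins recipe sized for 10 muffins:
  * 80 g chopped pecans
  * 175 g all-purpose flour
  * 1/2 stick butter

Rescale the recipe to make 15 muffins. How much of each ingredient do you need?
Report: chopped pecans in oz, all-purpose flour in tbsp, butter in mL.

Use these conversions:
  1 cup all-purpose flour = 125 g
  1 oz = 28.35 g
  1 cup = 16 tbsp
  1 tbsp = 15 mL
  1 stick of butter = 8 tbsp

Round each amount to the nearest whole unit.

chopped pecans: 4 oz; all-purpose flour: 34 tbsp; butter: 90 mL

Scaling factor: 15/10 = 3/2 = 1.5.
chopped pecans: 80 g × 3/2 ÷ 28.35 g/oz ≈ 4 oz
all-purpose flour: 175 g × 3/2 ÷ 125 g/cup × 16 tbsp/cup ≈ 34 tbsp
butter: 0.5 stick × 3/2 × 8 tbsp/stick × 15 mL/tbsp = 90 mL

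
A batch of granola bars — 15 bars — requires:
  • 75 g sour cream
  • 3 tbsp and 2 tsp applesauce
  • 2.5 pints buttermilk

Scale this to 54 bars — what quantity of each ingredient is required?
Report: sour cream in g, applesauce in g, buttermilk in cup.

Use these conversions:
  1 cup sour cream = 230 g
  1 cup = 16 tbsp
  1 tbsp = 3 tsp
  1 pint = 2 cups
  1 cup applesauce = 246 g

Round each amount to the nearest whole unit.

sour cream: 270 g; applesauce: 203 g; buttermilk: 18 cup

Scaling factor: 54/15 = 18/5 = 3.6.
sour cream: 75 g × 18/5 = 270 g
applesauce: (3 tbsp + 2 tsp = 11/3 tbsp) × 18/5 ÷ 16 tbsp/cup × 246 g/cup ≈ 203 g
buttermilk: 2.5 pint × 18/5 × 2 cup/pint = 18 cup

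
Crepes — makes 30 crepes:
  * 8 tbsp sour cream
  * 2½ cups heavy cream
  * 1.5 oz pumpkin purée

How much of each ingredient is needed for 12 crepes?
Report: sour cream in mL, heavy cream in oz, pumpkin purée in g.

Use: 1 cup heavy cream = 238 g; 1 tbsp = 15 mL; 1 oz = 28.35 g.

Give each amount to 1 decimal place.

sour cream: 48.0 mL; heavy cream: 8.4 oz; pumpkin purée: 17.0 g

Scaling factor: 12/30 = 2/5 = 0.4.
sour cream: 8 tbsp × 2/5 × 15 mL/tbsp = 48.0 mL
heavy cream: 2.5 cup × 2/5 × 238 g/cup ÷ 28.35 g/oz ≈ 8.4 oz
pumpkin purée: 1.5 oz × 2/5 × 28.35 g/oz ≈ 17.0 g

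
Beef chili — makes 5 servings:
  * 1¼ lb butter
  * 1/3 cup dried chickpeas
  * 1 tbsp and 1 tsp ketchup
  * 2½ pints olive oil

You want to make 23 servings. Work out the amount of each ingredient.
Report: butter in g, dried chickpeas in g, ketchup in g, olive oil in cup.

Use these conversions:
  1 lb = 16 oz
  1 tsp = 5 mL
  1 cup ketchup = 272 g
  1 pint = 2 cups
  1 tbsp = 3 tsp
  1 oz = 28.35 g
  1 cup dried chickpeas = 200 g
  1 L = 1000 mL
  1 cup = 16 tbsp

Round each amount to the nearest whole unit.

Scaling factor: 23/5 = 4.6.
butter: 1.25 lb × 23/5 × 16 oz/lb × 28.35 g/oz ≈ 2608 g
dried chickpeas: 1/3 cup × 23/5 × 200 g/cup ≈ 307 g
ketchup: (1 tbsp + 1 tsp = 4/3 tbsp) × 23/5 ÷ 16 tbsp/cup × 272 g/cup ≈ 104 g
olive oil: 2.5 pint × 23/5 × 2 cup/pint = 23 cup

butter: 2608 g; dried chickpeas: 307 g; ketchup: 104 g; olive oil: 23 cup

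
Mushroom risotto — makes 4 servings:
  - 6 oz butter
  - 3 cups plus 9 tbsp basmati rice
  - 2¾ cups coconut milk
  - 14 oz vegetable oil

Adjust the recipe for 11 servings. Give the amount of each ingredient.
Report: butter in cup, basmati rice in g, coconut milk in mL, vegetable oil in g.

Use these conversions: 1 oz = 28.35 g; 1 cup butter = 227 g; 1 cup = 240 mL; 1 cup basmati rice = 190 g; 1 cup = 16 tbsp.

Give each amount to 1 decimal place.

butter: 2.1 cup; basmati rice: 1861.4 g; coconut milk: 1815.0 mL; vegetable oil: 1091.5 g

Scaling factor: 11/4 = 2.75.
butter: 6 oz × 11/4 × 28.35 g/oz ÷ 227 g/cup ≈ 2.1 cup
basmati rice: (3 cup + 9 tbsp = 3.5625 cup) × 11/4 × 190 g/cup ≈ 1861.4 g
coconut milk: 2.75 cup × 11/4 × 240 mL/cup = 1815.0 mL
vegetable oil: 14 oz × 11/4 × 28.35 g/oz ≈ 1091.5 g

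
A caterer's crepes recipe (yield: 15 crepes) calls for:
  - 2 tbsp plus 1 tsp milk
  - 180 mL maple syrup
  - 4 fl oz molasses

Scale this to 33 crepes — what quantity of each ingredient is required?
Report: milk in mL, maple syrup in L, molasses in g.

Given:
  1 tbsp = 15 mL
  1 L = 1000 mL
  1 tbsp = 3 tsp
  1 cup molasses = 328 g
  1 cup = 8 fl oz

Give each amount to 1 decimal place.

Scaling factor: 33/15 = 11/5 = 2.2.
milk: (2 tbsp + 1 tsp = 7/3 tbsp) × 11/5 × 15 mL/tbsp = 77.0 mL
maple syrup: 180 mL × 11/5 ÷ 1000 mL/L ≈ 0.4 L
molasses: 4 fl oz × 11/5 ÷ 8 fl oz/cup × 328 g/cup = 360.8 g

milk: 77.0 mL; maple syrup: 0.4 L; molasses: 360.8 g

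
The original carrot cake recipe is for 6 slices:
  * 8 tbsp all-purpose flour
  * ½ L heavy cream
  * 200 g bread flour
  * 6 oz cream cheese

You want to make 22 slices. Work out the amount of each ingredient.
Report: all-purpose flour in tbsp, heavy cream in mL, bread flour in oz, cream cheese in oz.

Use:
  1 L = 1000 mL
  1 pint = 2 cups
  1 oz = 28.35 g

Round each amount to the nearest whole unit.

Scaling factor: 22/6 = 11/3.
all-purpose flour: 8 tbsp × 11/3 ≈ 29 tbsp
heavy cream: 0.5 L × 11/3 × 1000 mL/L ≈ 1833 mL
bread flour: 200 g × 11/3 ÷ 28.35 g/oz ≈ 26 oz
cream cheese: 6 oz × 11/3 = 22 oz

all-purpose flour: 29 tbsp; heavy cream: 1833 mL; bread flour: 26 oz; cream cheese: 22 oz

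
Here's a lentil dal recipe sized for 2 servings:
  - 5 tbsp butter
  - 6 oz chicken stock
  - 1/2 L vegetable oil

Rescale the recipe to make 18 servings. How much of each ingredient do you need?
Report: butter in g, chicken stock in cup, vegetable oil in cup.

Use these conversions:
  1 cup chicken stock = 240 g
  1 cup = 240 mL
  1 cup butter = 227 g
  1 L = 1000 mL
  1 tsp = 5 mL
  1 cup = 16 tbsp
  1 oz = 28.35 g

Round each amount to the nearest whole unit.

Scaling factor: 18/2 = 9.
butter: 5 tbsp × 9 ÷ 16 tbsp/cup × 227 g/cup ≈ 638 g
chicken stock: 6 oz × 9 × 28.35 g/oz ÷ 240 g/cup ≈ 6 cup
vegetable oil: 0.5 L × 9 × 1000 mL/L ÷ 240 mL/cup ≈ 19 cup

butter: 638 g; chicken stock: 6 cup; vegetable oil: 19 cup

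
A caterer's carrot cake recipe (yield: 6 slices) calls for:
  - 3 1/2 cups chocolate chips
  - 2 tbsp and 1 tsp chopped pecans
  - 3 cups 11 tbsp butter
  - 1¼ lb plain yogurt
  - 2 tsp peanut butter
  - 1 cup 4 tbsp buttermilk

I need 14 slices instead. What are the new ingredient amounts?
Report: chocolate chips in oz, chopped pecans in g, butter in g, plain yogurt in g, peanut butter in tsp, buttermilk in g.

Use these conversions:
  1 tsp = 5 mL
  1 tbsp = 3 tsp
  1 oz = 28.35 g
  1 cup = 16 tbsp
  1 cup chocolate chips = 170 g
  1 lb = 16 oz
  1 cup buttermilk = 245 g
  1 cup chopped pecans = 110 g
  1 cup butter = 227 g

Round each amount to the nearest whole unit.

Scaling factor: 14/6 = 7/3.
chocolate chips: 3.5 cup × 7/3 × 170 g/cup ÷ 28.35 g/oz ≈ 49 oz
chopped pecans: (2 tbsp + 1 tsp = 7/3 tbsp) × 7/3 ÷ 16 tbsp/cup × 110 g/cup ≈ 37 g
butter: (3 cup + 11 tbsp = 3.6875 cup) × 7/3 × 227 g/cup ≈ 1953 g
plain yogurt: 1.25 lb × 7/3 × 16 oz/lb × 28.35 g/oz = 1323 g
peanut butter: 2 tsp × 7/3 ≈ 5 tsp
buttermilk: (1 cup + 4 tbsp = 1.25 cup) × 7/3 × 245 g/cup ≈ 715 g

chocolate chips: 49 oz; chopped pecans: 37 g; butter: 1953 g; plain yogurt: 1323 g; peanut butter: 5 tsp; buttermilk: 715 g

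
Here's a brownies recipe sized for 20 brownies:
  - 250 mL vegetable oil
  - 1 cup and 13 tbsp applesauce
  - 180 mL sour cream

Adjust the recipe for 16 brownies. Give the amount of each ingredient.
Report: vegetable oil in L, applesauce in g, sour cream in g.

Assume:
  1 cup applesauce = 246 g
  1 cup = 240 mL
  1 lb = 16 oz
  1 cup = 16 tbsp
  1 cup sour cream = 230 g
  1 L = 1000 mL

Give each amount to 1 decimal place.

Scaling factor: 16/20 = 4/5 = 0.8.
vegetable oil: 250 mL × 4/5 ÷ 1000 mL/L = 0.2 L
applesauce: (1 cup + 13 tbsp = 1.8125 cup) × 4/5 × 246 g/cup = 356.7 g
sour cream: 180 mL × 4/5 ÷ 240 mL/cup × 230 g/cup = 138.0 g

vegetable oil: 0.2 L; applesauce: 356.7 g; sour cream: 138.0 g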